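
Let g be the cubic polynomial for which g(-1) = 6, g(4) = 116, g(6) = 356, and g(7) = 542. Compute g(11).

Using the Lagrange interpolation formula with nodes -1, 4, 6, 7:
  L_0(t) = (t - 4)(t - 6)(t - 7) / -280
  L_1(t) = (t + 1)(t - 6)(t - 7) / 30
  L_2(t) = (t + 1)(t - 4)(t - 7) / -14
  L_3(t) = (t + 1)(t - 4)(t - 6) / 24
Then g(t) = 6·L_0(t) + 116·L_1(t) + 356·L_2(t) + 542·L_3(t).
Expanding and collecting terms gives g(t) = t^3 + 5t^2 - 6t - 4.
Evaluating at t = 11: g(11) = 1866.

1866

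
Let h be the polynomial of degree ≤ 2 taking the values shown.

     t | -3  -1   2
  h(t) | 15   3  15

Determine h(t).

Write h(t) = at^2 + bt + c. Substituting each data point gives a linear system:
  9a - 3b + c = 15
  a - b + c = 3
  4a + 2b + c = 15
Solving the system yields a = 2, b = 2, c = 3.
So h(t) = 2t^2 + 2t + 3.
Check: h(-1) = 3. ✓

h(t) = 2t^2 + 2t + 3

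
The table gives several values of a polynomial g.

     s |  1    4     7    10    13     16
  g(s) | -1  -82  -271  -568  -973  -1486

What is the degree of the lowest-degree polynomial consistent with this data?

Forward differences of the values at s = 1, 4, 7, 10, 13, 16:
  g  : -1  -82  -271  -568  -973  -1486
  Δ  : -81  -189  -297  -405  -513
  Δ^2: -108  -108  -108  -108
  Δ^3: 0  0  0
  Δ^4: 0  0
  Δ^5: 0
The second differences are constant (-108) and nonzero, while all higher differences vanish, so the minimal degree is 2.

2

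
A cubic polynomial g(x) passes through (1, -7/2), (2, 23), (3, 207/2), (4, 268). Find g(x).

g(x) = 5x^3 - 3x^2 + (1/2)x - 6

Write g(x) = ax^3 + bx^2 + cx + d. Substituting each data point gives a linear system:
  a + b + c + d = -7/2
  8a + 4b + 2c + d = 23
  27a + 9b + 3c + d = 207/2
  64a + 16b + 4c + d = 268
Solving the system yields a = 5, b = -3, c = 1/2, d = -6.
So g(x) = 5x^3 - 3x^2 + (1/2)x - 6.
Check: g(4) = 268. ✓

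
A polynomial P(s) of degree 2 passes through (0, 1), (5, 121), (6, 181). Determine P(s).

Using the Lagrange interpolation formula with nodes 0, 5, 6:
  L_0(s) = (s - 5)(s - 6) / 30
  L_1(s) = s(s - 6) / -5
  L_2(s) = s(s - 5) / 6
Then P(s) = 1·L_0(s) + 121·L_1(s) + 181·L_2(s).
Expanding and collecting terms gives P(s) = 6s^2 - 6s + 1.
Check: P(0) = 1. ✓

P(s) = 6s^2 - 6s + 1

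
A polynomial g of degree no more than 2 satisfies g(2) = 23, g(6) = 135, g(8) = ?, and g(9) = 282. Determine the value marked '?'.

227

The 3 known points determine the degree-2 polynomial uniquely.
Write g(t) = at^2 + bt + c. Substituting each data point gives a linear system:
  4a + 2b + c = 23
  36a + 6b + c = 135
  81a + 9b + c = 282
Solving the system yields a = 3, b = 4, c = 3.
So g(t) = 3t^2 + 4t + 3.
Then g(8) = 227.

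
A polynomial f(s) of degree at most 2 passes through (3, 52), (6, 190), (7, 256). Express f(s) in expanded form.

f(s) = 5s^2 + s + 4

Write f(s) = as^2 + bs + c. Substituting each data point gives a linear system:
  9a + 3b + c = 52
  36a + 6b + c = 190
  49a + 7b + c = 256
Solving the system yields a = 5, b = 1, c = 4.
So f(s) = 5s^2 + s + 4.
Check: f(6) = 190. ✓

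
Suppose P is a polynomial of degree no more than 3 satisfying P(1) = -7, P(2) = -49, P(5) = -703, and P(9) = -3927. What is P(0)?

Write P(n) = an^3 + bn^2 + cn + d. Substituting each data point gives a linear system:
  a + b + c + d = -7
  8a + 4b + 2c + d = -49
  125a + 25b + 5c + d = -703
  729a + 81b + 9c + d = -3927
Solving the system yields a = -5, b = -4, c = 5, d = -3.
So P(n) = -5n^3 - 4n^2 + 5n - 3.
Then P(0) = -3.

-3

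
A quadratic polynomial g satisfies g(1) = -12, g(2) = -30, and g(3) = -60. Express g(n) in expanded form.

g(n) = -6n^2 - 6

Write g(n) = an^2 + bn + c. Substituting each data point gives a linear system:
  a + b + c = -12
  4a + 2b + c = -30
  9a + 3b + c = -60
Solving the system yields a = -6, b = 0, c = -6.
So g(n) = -6n^2 - 6.
Check: g(3) = -60. ✓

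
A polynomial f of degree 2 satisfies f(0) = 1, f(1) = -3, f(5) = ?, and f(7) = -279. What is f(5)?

The 3 known points determine the degree-2 polynomial uniquely.
Write f(t) = at^2 + bt + c. Substituting each data point gives a linear system:
  c = 1
  a + b + c = -3
  49a + 7b + c = -279
Solving the system yields a = -6, b = 2, c = 1.
So f(t) = -6t^2 + 2t + 1.
Then f(5) = -139.

-139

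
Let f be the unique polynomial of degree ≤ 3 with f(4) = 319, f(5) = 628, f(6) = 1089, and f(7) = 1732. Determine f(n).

f(n) = 5n^3 + n^2 - 5n + 3

Using the Lagrange interpolation formula with nodes 4, 5, 6, 7:
  L_0(n) = (n - 5)(n - 6)(n - 7) / -6
  L_1(n) = (n - 4)(n - 6)(n - 7) / 2
  L_2(n) = (n - 4)(n - 5)(n - 7) / -2
  L_3(n) = (n - 4)(n - 5)(n - 6) / 6
Then f(n) = 319·L_0(n) + 628·L_1(n) + 1089·L_2(n) + 1732·L_3(n).
Expanding and collecting terms gives f(n) = 5n^3 + n^2 - 5n + 3.
Check: f(7) = 1732. ✓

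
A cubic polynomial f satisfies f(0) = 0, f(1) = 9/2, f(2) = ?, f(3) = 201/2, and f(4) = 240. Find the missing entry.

30

The 4 known points determine the degree-3 polynomial uniquely.
Write f(s) = as^3 + bs^2 + cs + d. Substituting each data point gives a linear system:
  d = 0
  a + b + c + d = 9/2
  27a + 9b + 3c + d = 201/2
  64a + 16b + 4c + d = 240
Solving the system yields a = 4, b = -3/2, c = 2, d = 0.
So f(s) = 4s^3 - (3/2)s^2 + 2s.
Then f(2) = 30.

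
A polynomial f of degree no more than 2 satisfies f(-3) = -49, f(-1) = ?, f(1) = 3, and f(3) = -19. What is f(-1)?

-7

The 3 known points determine the degree-2 polynomial uniquely.
Write f(s) = as^2 + bs + c. Substituting each data point gives a linear system:
  9a - 3b + c = -49
  a + b + c = 3
  9a + 3b + c = -19
Solving the system yields a = -4, b = 5, c = 2.
So f(s) = -4s^2 + 5s + 2.
Then f(-1) = -7.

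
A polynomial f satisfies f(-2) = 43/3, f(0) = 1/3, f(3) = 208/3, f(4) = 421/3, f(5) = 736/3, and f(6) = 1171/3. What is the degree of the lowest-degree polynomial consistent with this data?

Divided differences on the nodes -2, 0, 3, 4, 5, 6:
  order 0: 43/3  1/3  208/3  421/3  736/3  1171/3
  order 1: -7  23  71  105  145
  order 2: 6  12  17  20
  order 3: 1  1  1
  order 4: 0  0
  order 5: 0
The order-3 divided differences are all 1 (nonzero) and every higher order vanishes, so the data lies on a polynomial of degree exactly 3.

3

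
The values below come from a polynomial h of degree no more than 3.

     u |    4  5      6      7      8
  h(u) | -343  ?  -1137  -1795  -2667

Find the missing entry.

On equispaced nodes a degree-3 polynomial has vanishing fourth forward difference, so
  h(4) - 4·h(5) + 6·h(6) - 4·h(7) + h(8) = 0.
Substituting the known values and solving for h(5):
  -4·h(5) = 2652
  h(5) = -663.

-663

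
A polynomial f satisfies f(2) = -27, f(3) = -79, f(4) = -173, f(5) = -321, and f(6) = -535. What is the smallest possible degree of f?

Forward differences of the values at t = 2, 3, 4, 5, 6:
  f  : -27  -79  -173  -321  -535
  Δ  : -52  -94  -148  -214
  Δ^2: -42  -54  -66
  Δ^3: -12  -12
  Δ^4: 0
The third differences are constant (-12) and nonzero, while all higher differences vanish, so the minimal degree is 3.

3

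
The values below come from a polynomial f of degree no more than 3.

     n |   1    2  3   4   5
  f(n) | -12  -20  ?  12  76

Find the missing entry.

On equispaced nodes a degree-3 polynomial has vanishing fourth forward difference, so
  f(1) - 4·f(2) + 6·f(3) - 4·f(4) + f(5) = 0.
Substituting the known values and solving for f(3):
  6·f(3) = -96
  f(3) = -16.

-16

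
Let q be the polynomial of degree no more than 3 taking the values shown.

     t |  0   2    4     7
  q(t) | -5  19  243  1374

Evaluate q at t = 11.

5374

Using the Lagrange interpolation formula with nodes 0, 2, 4, 7:
  L_0(t) = (t - 2)(t - 4)(t - 7) / -56
  L_1(t) = t(t - 4)(t - 7) / 20
  L_2(t) = t(t - 2)(t - 7) / -24
  L_3(t) = t(t - 2)(t - 4) / 105
Then q(t) = -5·L_0(t) + 19·L_1(t) + 243·L_2(t) + 1374·L_3(t).
Expanding and collecting terms gives q(t) = 4t^3 + t^2 - 6t - 5.
Evaluating at t = 11: q(11) = 5374.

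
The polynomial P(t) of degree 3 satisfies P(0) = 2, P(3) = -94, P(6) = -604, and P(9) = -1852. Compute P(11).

Using the Lagrange interpolation formula with nodes 0, 3, 6, 9:
  L_0(t) = (t - 3)(t - 6)(t - 9) / -162
  L_1(t) = t(t - 6)(t - 9) / 54
  L_2(t) = t(t - 3)(t - 9) / -54
  L_3(t) = t(t - 3)(t - 6) / 162
Then P(t) = 2·L_0(t) - 94·L_1(t) - 604·L_2(t) - 1852·L_3(t).
Expanding and collecting terms gives P(t) = -2t^3 - 5t^2 + t + 2.
Evaluating at t = 11: P(11) = -3254.

-3254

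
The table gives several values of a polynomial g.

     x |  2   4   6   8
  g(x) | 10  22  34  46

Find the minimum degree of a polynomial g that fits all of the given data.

Forward differences of the values at x = 2, 4, 6, 8:
  g  : 10  22  34  46
  Δ  : 12  12  12
  Δ^2: 0  0
  Δ^3: 0
The first differences are constant (12) and nonzero, while all higher differences vanish, so the minimal degree is 1.

1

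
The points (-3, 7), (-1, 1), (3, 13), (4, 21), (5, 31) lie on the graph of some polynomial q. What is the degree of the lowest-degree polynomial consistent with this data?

Divided differences on the nodes -3, -1, 3, 4, 5:
  order 0: 7  1  13  21  31
  order 1: -3  3  8  10
  order 2: 1  1  1
  order 3: 0  0
  order 4: 0
The order-2 divided differences are all 1 (nonzero) and every higher order vanishes, so the data lies on a polynomial of degree exactly 2.

2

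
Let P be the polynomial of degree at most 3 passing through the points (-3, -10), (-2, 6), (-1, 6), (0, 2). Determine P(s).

Using the Lagrange interpolation formula with nodes -3, -2, -1, 0:
  L_0(s) = (s + 2)(s + 1)s / -6
  L_1(s) = (s + 3)(s + 1)s / 2
  L_2(s) = (s + 3)(s + 2)s / -2
  L_3(s) = (s + 3)(s + 2)(s + 1) / 6
Then P(s) = -10·L_0(s) + 6·L_1(s) + 6·L_2(s) + 2·L_3(s).
Expanding and collecting terms gives P(s) = 2s^3 + 4s^2 - 2s + 2.
Check: P(-2) = 6. ✓

P(s) = 2s^3 + 4s^2 - 2s + 2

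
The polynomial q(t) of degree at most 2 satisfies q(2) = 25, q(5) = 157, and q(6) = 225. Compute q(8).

397

Write q(t) = at^2 + bt + c. Substituting each data point gives a linear system:
  4a + 2b + c = 25
  25a + 5b + c = 157
  36a + 6b + c = 225
Solving the system yields a = 6, b = 2, c = -3.
So q(t) = 6t^2 + 2t - 3.
Then q(8) = 397.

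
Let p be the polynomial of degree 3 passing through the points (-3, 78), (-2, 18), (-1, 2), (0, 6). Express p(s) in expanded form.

p(s) = -4s^3 - 2s^2 + 6s + 6

Write p(s) = as^3 + bs^2 + cs + d. Substituting each data point gives a linear system:
  -27a + 9b - 3c + d = 78
  -8a + 4b - 2c + d = 18
  -a + b - c + d = 2
  d = 6
Solving the system yields a = -4, b = -2, c = 6, d = 6.
So p(s) = -4s³ - 2s² + 6s + 6.
Check: p(0) = 6. ✓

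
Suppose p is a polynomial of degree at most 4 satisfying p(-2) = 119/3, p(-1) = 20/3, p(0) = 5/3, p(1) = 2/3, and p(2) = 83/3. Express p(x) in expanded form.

Write p(x) = ax^4 + bx^3 + cx^2 + dx + e. Substituting each data point gives a linear system:
  16a - 8b + 4c - 2d + e = 119/3
  a - b + c - d + e = 20/3
  e = 5/3
  a + b + c + d + e = 2/3
  16a + 8b + 4c + 2d + e = 83/3
Solving the system yields a = 2, b = 0, c = 0, d = -3, e = 5/3.
So p(x) = 2x⁴ - 3x + 5/3.
Check: p(-2) = 119/3. ✓

p(x) = 2x^4 - 3x + 5/3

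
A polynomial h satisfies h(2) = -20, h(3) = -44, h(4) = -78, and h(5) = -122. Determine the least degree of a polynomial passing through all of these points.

Forward differences of the values at u = 2, 3, 4, 5:
  h  : -20  -44  -78  -122
  Δ  : -24  -34  -44
  Δ^2: -10  -10
  Δ^3: 0
The second differences are constant (-10) and nonzero, while all higher differences vanish, so the minimal degree is 2.

2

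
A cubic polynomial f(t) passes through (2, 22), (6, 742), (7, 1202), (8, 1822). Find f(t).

Write f(t) = at^3 + bt^2 + ct + d. Substituting each data point gives a linear system:
  8a + 4b + 2c + d = 22
  216a + 36b + 6c + d = 742
  343a + 49b + 7c + d = 1202
  512a + 64b + 8c + d = 1822
Solving the system yields a = 4, b = -4, c = 4, d = -2.
So f(t) = 4t^3 - 4t^2 + 4t - 2.
Check: f(8) = 1822. ✓

f(t) = 4t^3 - 4t^2 + 4t - 2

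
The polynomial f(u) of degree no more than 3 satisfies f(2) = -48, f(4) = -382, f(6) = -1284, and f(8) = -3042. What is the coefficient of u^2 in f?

1

Write f(u) = au^3 + bu^2 + cu + d. Substituting each data point gives a linear system:
  8a + 4b + 2c + d = -48
  64a + 16b + 4c + d = -382
  216a + 36b + 6c + d = -1284
  512a + 64b + 8c + d = -3042
Solving the system yields a = -6, b = 1, c = -5, d = 6.
So f(u) = -6u³ + u² - 5u + 6.
The coefficient of u^2 is 1.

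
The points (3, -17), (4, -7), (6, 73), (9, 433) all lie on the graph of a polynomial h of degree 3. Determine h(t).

Using the Lagrange interpolation formula with nodes 3, 4, 6, 9:
  L_0(t) = (t - 4)(t - 6)(t - 9) / -18
  L_1(t) = (t - 3)(t - 6)(t - 9) / 10
  L_2(t) = (t - 3)(t - 4)(t - 9) / -18
  L_3(t) = (t - 3)(t - 4)(t - 6) / 90
Then h(t) = -17·L_0(t) - 7·L_1(t) + 73·L_2(t) + 433·L_3(t).
Expanding and collecting terms gives h(t) = t³ - 3t² - 6t + 1.
Check: h(9) = 433. ✓

h(t) = t^3 - 3t^2 - 6t + 1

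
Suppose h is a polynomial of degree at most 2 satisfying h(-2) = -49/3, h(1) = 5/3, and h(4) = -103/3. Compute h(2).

-13/3

Write h(n) = an^2 + bn + c. Substituting each data point gives a linear system:
  4a - 2b + c = -49/3
  a + b + c = 5/3
  16a + 4b + c = -103/3
Solving the system yields a = -3, b = 3, c = 5/3.
So h(n) = -3n² + 3n + 5/3.
Then h(2) = -13/3.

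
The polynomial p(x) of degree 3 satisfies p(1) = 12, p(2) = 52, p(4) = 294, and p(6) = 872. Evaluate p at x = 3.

140

Using the Lagrange interpolation formula with nodes 1, 2, 4, 6:
  L_0(x) = (x - 2)(x - 4)(x - 6) / -15
  L_1(x) = (x - 1)(x - 4)(x - 6) / 8
  L_2(x) = (x - 1)(x - 2)(x - 6) / -12
  L_3(x) = (x - 1)(x - 2)(x - 4) / 40
Then p(x) = 12·L_0(x) + 52·L_1(x) + 294·L_2(x) + 872·L_3(x).
Expanding and collecting terms gives p(x) = 3x^3 + 6x^2 + x + 2.
Evaluating at x = 3: p(3) = 140.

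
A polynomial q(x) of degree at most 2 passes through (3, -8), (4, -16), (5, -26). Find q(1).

2

Forward differences of the values at x = 3, 4, 5:
  q  : -8  -16  -26
  Δ  : -8  -10
  Δ^2: -2
The second differences are constant, confirming degree 2.
Interpolating (Newton forward form) and evaluating at x = 1 gives q(1) = 2.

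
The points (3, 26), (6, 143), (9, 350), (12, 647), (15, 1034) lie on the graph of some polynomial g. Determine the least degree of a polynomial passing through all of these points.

2

Forward differences of the values at x = 3, 6, 9, 12, 15:
  g  : 26  143  350  647  1034
  Δ  : 117  207  297  387
  Δ^2: 90  90  90
  Δ^3: 0  0
  Δ^4: 0
The second differences are constant (90) and nonzero, while all higher differences vanish, so the minimal degree is 2.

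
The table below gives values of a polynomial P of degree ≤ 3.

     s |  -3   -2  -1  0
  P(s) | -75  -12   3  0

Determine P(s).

Write P(s) = as^3 + bs^2 + cs + d. Substituting each data point gives a linear system:
  -27a + 9b - 3c + d = -75
  -8a + 4b - 2c + d = -12
  -a + b - c + d = 3
  d = 0
Solving the system yields a = 5, b = 6, c = -2, d = 0.
So P(s) = 5s³ + 6s² - 2s.
Check: P(-3) = -75. ✓

P(s) = 5s^3 + 6s^2 - 2s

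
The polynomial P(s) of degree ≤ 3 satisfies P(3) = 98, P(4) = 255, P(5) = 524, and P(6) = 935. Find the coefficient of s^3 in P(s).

5

Write P(s) = as^3 + bs^2 + cs + d. Substituting each data point gives a linear system:
  27a + 9b + 3c + d = 98
  64a + 16b + 4c + d = 255
  125a + 25b + 5c + d = 524
  216a + 36b + 6c + d = 935
Solving the system yields a = 5, b = -4, c = 0, d = -1.
So P(s) = 5s^3 - 4s^2 - 1.
The leading coefficient is 5.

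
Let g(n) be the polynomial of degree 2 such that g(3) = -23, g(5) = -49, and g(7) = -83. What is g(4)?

Using the Lagrange interpolation formula with nodes 3, 5, 7:
  L_0(n) = (n - 5)(n - 7) / 8
  L_1(n) = (n - 3)(n - 7) / -4
  L_2(n) = (n - 3)(n - 5) / 8
Then g(n) = -23·L_0(n) - 49·L_1(n) - 83·L_2(n).
Expanding and collecting terms gives g(n) = -n² - 5n + 1.
Evaluating at n = 4: g(4) = -35.

-35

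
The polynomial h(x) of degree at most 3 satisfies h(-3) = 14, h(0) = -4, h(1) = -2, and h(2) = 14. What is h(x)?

Write h(x) = ax^3 + bx^2 + cx + d. Substituting each data point gives a linear system:
  -27a + 9b - 3c + d = 14
  d = -4
  a + b + c + d = -2
  8a + 4b + 2c + d = 14
Solving the system yields a = 1, b = 4, c = -3, d = -4.
So h(x) = x³ + 4x² - 3x - 4.
Check: h(1) = -2. ✓

h(x) = x^3 + 4x^2 - 3x - 4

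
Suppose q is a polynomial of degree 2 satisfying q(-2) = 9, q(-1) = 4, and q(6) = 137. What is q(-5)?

60

Using the Lagrange interpolation formula with nodes -2, -1, 6:
  L_0(u) = (u + 1)(u - 6) / 8
  L_1(u) = (u + 2)(u - 6) / -7
  L_2(u) = (u + 2)(u + 1) / 56
Then q(u) = 9·L_0(u) + 4·L_1(u) + 137·L_2(u).
Expanding and collecting terms gives q(u) = 3u² + 4u + 5.
Evaluating at u = -5: q(-5) = 60.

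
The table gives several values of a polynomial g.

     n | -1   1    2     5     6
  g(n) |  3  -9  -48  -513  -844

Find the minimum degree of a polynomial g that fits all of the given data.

3

Divided differences on the nodes -1, 1, 2, 5, 6:
  order 0: 3  -9  -48  -513  -844
  order 1: -6  -39  -155  -331
  order 2: -11  -29  -44
  order 3: -3  -3
  order 4: 0
The order-3 divided differences are all -3 (nonzero) and every higher order vanishes, so the data lies on a polynomial of degree exactly 3.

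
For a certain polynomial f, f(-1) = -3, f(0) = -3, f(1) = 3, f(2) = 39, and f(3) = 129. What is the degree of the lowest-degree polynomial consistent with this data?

Forward differences of the values at u = -1, 0, 1, 2, 3:
  f  : -3  -3  3  39  129
  Δ  : 0  6  36  90
  Δ^2: 6  30  54
  Δ^3: 24  24
  Δ^4: 0
The third differences are constant (24) and nonzero, while all higher differences vanish, so the minimal degree is 3.

3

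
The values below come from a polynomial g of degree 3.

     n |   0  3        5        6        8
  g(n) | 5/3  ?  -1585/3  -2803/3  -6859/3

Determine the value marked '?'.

-319/3

The 4 known points determine the degree-3 polynomial uniquely.
Write g(n) = an^3 + bn^2 + cn + d. Substituting each data point gives a linear system:
  d = 5/3
  125a + 25b + 5c + d = -1585/3
  216a + 36b + 6c + d = -2803/3
  512a + 64b + 8c + d = -6859/3
Solving the system yields a = -5, b = 5, c = -6, d = 5/3.
So g(n) = -5n^3 + 5n^2 - 6n + 5/3.
Then g(3) = -319/3.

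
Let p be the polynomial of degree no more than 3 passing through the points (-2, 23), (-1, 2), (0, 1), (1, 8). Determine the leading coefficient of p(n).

Write p(n) = an^3 + bn^2 + cn + d. Substituting each data point gives a linear system:
  -8a + 4b - 2c + d = 23
  -a + b - c + d = 2
  d = 1
  a + b + c + d = 8
Solving the system yields a = -2, b = 4, c = 5, d = 1.
So p(n) = -2n^3 + 4n^2 + 5n + 1.
The leading coefficient is -2.

-2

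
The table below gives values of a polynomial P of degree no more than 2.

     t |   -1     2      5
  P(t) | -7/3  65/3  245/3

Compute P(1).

29/3

Using the Lagrange interpolation formula with nodes -1, 2, 5:
  L_0(t) = (t - 2)(t - 5) / 18
  L_1(t) = (t + 1)(t - 5) / -9
  L_2(t) = (t + 1)(t - 2) / 18
Then P(t) = -7/3·L_0(t) + 65/3·L_1(t) + 245/3·L_2(t).
Expanding and collecting terms gives P(t) = 2t^2 + 6t + 5/3.
Evaluating at t = 1: P(1) = 29/3.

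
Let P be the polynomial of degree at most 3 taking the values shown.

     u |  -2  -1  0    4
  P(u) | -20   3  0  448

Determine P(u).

P(u) = 6u^3 + 5u^2 - 4u

Using the Lagrange interpolation formula with nodes -2, -1, 0, 4:
  L_0(u) = (u + 1)u(u - 4) / -12
  L_1(u) = (u + 2)u(u - 4) / 5
  L_2(u) = (u + 2)(u + 1)(u - 4) / -8
  L_3(u) = (u + 2)(u + 1)u / 120
Then P(u) = -20·L_0(u) + 3·L_1(u) + 0·L_2(u) + 448·L_3(u).
Expanding and collecting terms gives P(u) = 6u^3 + 5u^2 - 4u.
Check: P(-1) = 3. ✓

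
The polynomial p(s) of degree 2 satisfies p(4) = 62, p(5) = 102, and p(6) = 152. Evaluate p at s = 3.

32

Write p(s) = as^2 + bs + c. Substituting each data point gives a linear system:
  16a + 4b + c = 62
  25a + 5b + c = 102
  36a + 6b + c = 152
Solving the system yields a = 5, b = -5, c = 2.
So p(s) = 5s² - 5s + 2.
Then p(3) = 32.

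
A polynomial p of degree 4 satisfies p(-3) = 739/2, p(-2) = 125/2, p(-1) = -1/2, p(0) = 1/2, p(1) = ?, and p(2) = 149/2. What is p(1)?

11/2

The 5 known points determine the degree-4 polynomial uniquely.
Write p(s) = as^4 + bs^3 + cs^2 + ds + e. Substituting each data point gives a linear system:
  81a - 27b + 9c - 3d + e = 739/2
  16a - 8b + 4c - 2d + e = 125/2
  a - b + c - d + e = -1/2
  e = 1/2
  16a + 8b + 4c + 2d + e = 149/2
Solving the system yields a = 5, b = 0, c = -3, d = 3, e = 1/2.
So p(s) = 5s^4 - 3s^2 + 3s + 1/2.
Then p(1) = 11/2.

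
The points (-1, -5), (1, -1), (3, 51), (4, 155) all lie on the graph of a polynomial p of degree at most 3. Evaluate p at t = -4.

-341

Write p(t) = at^3 + bt^2 + ct + d. Substituting each data point gives a linear system:
  -a + b - c + d = -5
  a + b + c + d = -1
  27a + 9b + 3c + d = 51
  64a + 16b + 4c + d = 155
Solving the system yields a = 4, b = -6, c = -2, d = 3.
So p(t) = 4t^3 - 6t^2 - 2t + 3.
Then p(-4) = -341.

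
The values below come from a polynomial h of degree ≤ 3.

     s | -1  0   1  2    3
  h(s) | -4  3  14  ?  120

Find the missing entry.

The 4 known points determine the degree-3 polynomial uniquely.
Write h(s) = as^3 + bs^2 + cs + d. Substituting each data point gives a linear system:
  -a + b - c + d = -4
  d = 3
  a + b + c + d = 14
  27a + 9b + 3c + d = 120
Solving the system yields a = 3, b = 2, c = 6, d = 3.
So h(s) = 3s³ + 2s² + 6s + 3.
Then h(2) = 47.

47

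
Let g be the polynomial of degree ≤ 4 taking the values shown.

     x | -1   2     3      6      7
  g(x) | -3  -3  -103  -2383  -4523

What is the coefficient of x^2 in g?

5

Write g(x) = ax^4 + bx^3 + cx^2 + dx + e. Substituting each data point gives a linear system:
  a - b + c - d + e = -3
  16a + 8b + 4c + 2d + e = -3
  81a + 27b + 9c + 3d + e = -103
  1296a + 216b + 36c + 6d + e = -2383
  2401a + 343b + 49c + 7d + e = -4523
Solving the system yields a = -2, b = 0, c = 5, d = 5, e = -1.
So g(x) = -2x^4 + 5x^2 + 5x - 1.
The coefficient of x^2 is 5.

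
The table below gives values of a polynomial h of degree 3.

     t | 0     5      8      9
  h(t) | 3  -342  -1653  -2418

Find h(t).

h(t) = -4t^3 + 6t^2 + t + 3

Write h(t) = at^3 + bt^2 + ct + d. Substituting each data point gives a linear system:
  d = 3
  125a + 25b + 5c + d = -342
  512a + 64b + 8c + d = -1653
  729a + 81b + 9c + d = -2418
Solving the system yields a = -4, b = 6, c = 1, d = 3.
So h(t) = -4t^3 + 6t^2 + t + 3.
Check: h(8) = -1653. ✓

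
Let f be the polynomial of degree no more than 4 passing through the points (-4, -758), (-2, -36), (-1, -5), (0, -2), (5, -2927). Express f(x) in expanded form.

f(x) = -4x^4 - 4x^3 + 2x^2 + 5x - 2

Write f(x) = ax^4 + bx^3 + cx^2 + dx + e. Substituting each data point gives a linear system:
  256a - 64b + 16c - 4d + e = -758
  16a - 8b + 4c - 2d + e = -36
  a - b + c - d + e = -5
  e = -2
  625a + 125b + 25c + 5d + e = -2927
Solving the system yields a = -4, b = -4, c = 2, d = 5, e = -2.
So f(x) = -4x⁴ - 4x³ + 2x² + 5x - 2.
Check: f(0) = -2. ✓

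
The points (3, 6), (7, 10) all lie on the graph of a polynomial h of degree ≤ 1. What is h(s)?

Write h(s) = as + b. Substituting each data point gives a linear system:
  3a + b = 6
  7a + b = 10
Solving the system yields a = 1, b = 3.
So h(s) = s + 3.
Check: h(7) = 10. ✓

h(s) = s + 3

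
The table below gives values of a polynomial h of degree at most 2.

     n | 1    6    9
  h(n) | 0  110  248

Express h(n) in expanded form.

Write h(n) = an^2 + bn + c. Substituting each data point gives a linear system:
  a + b + c = 0
  36a + 6b + c = 110
  81a + 9b + c = 248
Solving the system yields a = 3, b = 1, c = -4.
So h(n) = 3n^2 + n - 4.
Check: h(6) = 110. ✓

h(n) = 3n^2 + n - 4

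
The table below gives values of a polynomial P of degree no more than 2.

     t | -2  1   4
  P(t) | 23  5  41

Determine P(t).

Write P(t) = at^2 + bt + c. Substituting each data point gives a linear system:
  4a - 2b + c = 23
  a + b + c = 5
  16a + 4b + c = 41
Solving the system yields a = 3, b = -3, c = 5.
So P(t) = 3t^2 - 3t + 5.
Check: P(1) = 5. ✓

P(t) = 3t^2 - 3t + 5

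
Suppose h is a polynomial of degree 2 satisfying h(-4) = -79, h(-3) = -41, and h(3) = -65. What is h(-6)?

Using the Lagrange interpolation formula with nodes -4, -3, 3:
  L_0(s) = (s + 3)(s - 3) / 7
  L_1(s) = (s + 4)(s - 3) / -6
  L_2(s) = (s + 4)(s + 3) / 42
Then h(s) = -79·L_0(s) - 41·L_1(s) - 65·L_2(s).
Expanding and collecting terms gives h(s) = -6s² - 4s + 1.
Evaluating at s = -6: h(-6) = -191.

-191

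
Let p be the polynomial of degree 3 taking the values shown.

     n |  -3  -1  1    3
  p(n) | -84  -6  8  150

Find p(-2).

Write p(n) = an^3 + bn^2 + cn + d. Substituting each data point gives a linear system:
  -27a + 9b - 3c + d = -84
  -a + b - c + d = -6
  a + b + c + d = 8
  27a + 9b + 3c + d = 150
Solving the system yields a = 4, b = 4, c = 3, d = -3.
So p(n) = 4n^3 + 4n^2 + 3n - 3.
Then p(-2) = -25.

-25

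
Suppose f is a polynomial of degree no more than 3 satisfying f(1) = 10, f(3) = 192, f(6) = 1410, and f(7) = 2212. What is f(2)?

Write f(x) = ax^3 + bx^2 + cx + d. Substituting each data point gives a linear system:
  a + b + c + d = 10
  27a + 9b + 3c + d = 192
  216a + 36b + 6c + d = 1410
  343a + 49b + 7c + d = 2212
Solving the system yields a = 6, b = 3, c = 1, d = 0.
So f(x) = 6x³ + 3x² + x.
Then f(2) = 62.

62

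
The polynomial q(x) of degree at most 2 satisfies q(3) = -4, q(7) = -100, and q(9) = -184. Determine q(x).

Using the Lagrange interpolation formula with nodes 3, 7, 9:
  L_0(x) = (x - 7)(x - 9) / 24
  L_1(x) = (x - 3)(x - 9) / -8
  L_2(x) = (x - 3)(x - 7) / 12
Then q(x) = -4·L_0(x) - 100·L_1(x) - 184·L_2(x).
Expanding and collecting terms gives q(x) = -3x^2 + 6x + 5.
Check: q(3) = -4. ✓

q(x) = -3x^2 + 6x + 5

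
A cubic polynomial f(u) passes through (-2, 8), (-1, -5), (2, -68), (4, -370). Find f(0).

-6

Write f(u) = au^3 + bu^2 + cu + d. Substituting each data point gives a linear system:
  -8a + 4b - 2c + d = 8
  -a + b - c + d = -5
  8a + 4b + 2c + d = -68
  64a + 16b + 4c + d = -370
Solving the system yields a = -4, b = -6, c = -3, d = -6.
So f(u) = -4u^3 - 6u^2 - 3u - 6.
Then f(0) = -6.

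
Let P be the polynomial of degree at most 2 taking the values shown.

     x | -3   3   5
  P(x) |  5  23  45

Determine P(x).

Using the Lagrange interpolation formula with nodes -3, 3, 5:
  L_0(x) = (x - 3)(x - 5) / 48
  L_1(x) = (x + 3)(x - 5) / -12
  L_2(x) = (x + 3)(x - 3) / 16
Then P(x) = 5·L_0(x) + 23·L_1(x) + 45·L_2(x).
Expanding and collecting terms gives P(x) = x^2 + 3x + 5.
Check: P(5) = 45. ✓

P(x) = x^2 + 3x + 5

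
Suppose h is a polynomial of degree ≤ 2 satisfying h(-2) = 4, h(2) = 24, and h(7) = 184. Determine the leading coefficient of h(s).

3

Write h(s) = as^2 + bs + c. Substituting each data point gives a linear system:
  4a - 2b + c = 4
  4a + 2b + c = 24
  49a + 7b + c = 184
Solving the system yields a = 3, b = 5, c = 2.
So h(s) = 3s^2 + 5s + 2.
The leading coefficient is 3.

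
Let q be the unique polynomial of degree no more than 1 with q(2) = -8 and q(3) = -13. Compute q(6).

Using the Lagrange interpolation formula with nodes 2, 3:
  L_0(n) = (n - 3) / -1
  L_1(n) = (n - 2) / 1
Then q(n) = -8·L_0(n) - 13·L_1(n).
Expanding and collecting terms gives q(n) = -5n + 2.
Evaluating at n = 6: q(6) = -28.

-28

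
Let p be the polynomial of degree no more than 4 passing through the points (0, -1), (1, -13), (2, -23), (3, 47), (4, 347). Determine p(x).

Write p(x) = ax^4 + bx^3 + cx^2 + dx + e. Substituting each data point gives a linear system:
  e = -1
  a + b + c + d + e = -13
  16a + 8b + 4c + 2d + e = -23
  81a + 27b + 9c + 3d + e = 47
  256a + 64b + 16c + 4d + e = 347
Solving the system yields a = 3, b = -5, c = -5, d = -5, e = -1.
So p(x) = 3x^4 - 5x^3 - 5x^2 - 5x - 1.
Check: p(2) = -23. ✓

p(x) = 3x^4 - 5x^3 - 5x^2 - 5x - 1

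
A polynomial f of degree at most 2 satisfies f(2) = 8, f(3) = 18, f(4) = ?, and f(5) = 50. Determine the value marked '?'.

32

On equispaced nodes a degree-2 polynomial has vanishing third forward difference, so
  - f(2) + 3·f(3) - 3·f(4) + f(5) = 0.
Substituting the known values and solving for f(4):
  -3·f(4) = -96
  f(4) = 32.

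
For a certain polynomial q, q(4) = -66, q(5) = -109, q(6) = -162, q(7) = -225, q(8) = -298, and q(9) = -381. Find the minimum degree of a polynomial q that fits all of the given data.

Forward differences of the values at s = 4, 5, 6, 7, 8, 9:
  q  : -66  -109  -162  -225  -298  -381
  Δ  : -43  -53  -63  -73  -83
  Δ^2: -10  -10  -10  -10
  Δ^3: 0  0  0
  Δ^4: 0  0
  Δ^5: 0
The second differences are constant (-10) and nonzero, while all higher differences vanish, so the minimal degree is 2.

2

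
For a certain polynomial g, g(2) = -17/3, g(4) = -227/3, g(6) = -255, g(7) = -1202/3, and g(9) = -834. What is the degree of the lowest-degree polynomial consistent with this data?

3

Divided differences on the nodes 2, 4, 6, 7, 9:
  order 0: -17/3  -227/3  -255  -1202/3  -834
  order 1: -35  -269/3  -437/3  -650/3
  order 2: -41/3  -56/3  -71/3
  order 3: -1  -1
  order 4: 0
The order-3 divided differences are all -1 (nonzero) and every higher order vanishes, so the data lies on a polynomial of degree exactly 3.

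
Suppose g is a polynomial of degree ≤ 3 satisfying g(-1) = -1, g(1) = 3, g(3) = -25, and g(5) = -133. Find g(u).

g(u) = -u^3 - u^2 + 3u + 2

Using the Lagrange interpolation formula with nodes -1, 1, 3, 5:
  L_0(u) = (u - 1)(u - 3)(u - 5) / -48
  L_1(u) = (u + 1)(u - 3)(u - 5) / 16
  L_2(u) = (u + 1)(u - 1)(u - 5) / -16
  L_3(u) = (u + 1)(u - 1)(u - 3) / 48
Then g(u) = -1·L_0(u) + 3·L_1(u) - 25·L_2(u) - 133·L_3(u).
Expanding and collecting terms gives g(u) = -u^3 - u^2 + 3u + 2.
Check: g(3) = -25. ✓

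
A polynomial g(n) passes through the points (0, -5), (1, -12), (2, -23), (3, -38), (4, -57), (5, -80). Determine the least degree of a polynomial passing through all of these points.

Forward differences of the values at n = 0, 1, 2, 3, 4, 5:
  g  : -5  -12  -23  -38  -57  -80
  Δ  : -7  -11  -15  -19  -23
  Δ^2: -4  -4  -4  -4
  Δ^3: 0  0  0
  Δ^4: 0  0
  Δ^5: 0
The second differences are constant (-4) and nonzero, while all higher differences vanish, so the minimal degree is 2.

2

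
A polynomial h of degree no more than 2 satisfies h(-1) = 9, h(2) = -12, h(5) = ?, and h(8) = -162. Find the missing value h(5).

The 3 known points determine the degree-2 polynomial uniquely.
Write h(n) = an^2 + bn + c. Substituting each data point gives a linear system:
  a - b + c = 9
  4a + 2b + c = -12
  64a + 8b + c = -162
Solving the system yields a = -2, b = -5, c = 6.
So h(n) = -2n² - 5n + 6.
Then h(5) = -69.

-69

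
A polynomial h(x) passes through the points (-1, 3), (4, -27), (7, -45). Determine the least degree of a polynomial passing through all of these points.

1

Divided differences on the nodes -1, 4, 7:
  order 0: 3  -27  -45
  order 1: -6  -6
  order 2: 0
The order-1 divided differences are all -6 (nonzero) and every higher order vanishes, so the data lies on a polynomial of degree exactly 1.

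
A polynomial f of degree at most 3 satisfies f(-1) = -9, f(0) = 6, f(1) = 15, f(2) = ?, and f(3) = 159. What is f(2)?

54

The 4 known points determine the degree-3 polynomial uniquely.
Write f(t) = at^3 + bt^2 + ct + d. Substituting each data point gives a linear system:
  -a + b - c + d = -9
  d = 6
  a + b + c + d = 15
  27a + 9b + 3c + d = 159
Solving the system yields a = 6, b = -3, c = 6, d = 6.
So f(t) = 6t^3 - 3t^2 + 6t + 6.
Then f(2) = 54.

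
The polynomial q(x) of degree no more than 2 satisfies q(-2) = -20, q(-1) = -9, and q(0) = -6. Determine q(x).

Write q(x) = ax^2 + bx + c. Substituting each data point gives a linear system:
  4a - 2b + c = -20
  a - b + c = -9
  c = -6
Solving the system yields a = -4, b = -1, c = -6.
So q(x) = -4x^2 - x - 6.
Check: q(-2) = -20. ✓

q(x) = -4x^2 - x - 6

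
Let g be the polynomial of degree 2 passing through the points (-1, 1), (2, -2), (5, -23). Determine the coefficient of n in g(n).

Write g(n) = an^2 + bn + c. Substituting each data point gives a linear system:
  a - b + c = 1
  4a + 2b + c = -2
  25a + 5b + c = -23
Solving the system yields a = -1, b = 0, c = 2.
So g(n) = -n^2 + 2.
The coefficient of n is 0.

0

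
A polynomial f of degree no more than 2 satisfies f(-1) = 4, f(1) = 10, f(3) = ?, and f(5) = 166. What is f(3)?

The 3 known points determine the degree-2 polynomial uniquely.
Write f(s) = as^2 + bs + c. Substituting each data point gives a linear system:
  a - b + c = 4
  a + b + c = 10
  25a + 5b + c = 166
Solving the system yields a = 6, b = 3, c = 1.
So f(s) = 6s^2 + 3s + 1.
Then f(3) = 64.

64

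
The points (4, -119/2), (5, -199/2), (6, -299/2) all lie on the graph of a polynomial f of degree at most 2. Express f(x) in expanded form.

Write f(x) = ax^2 + bx + c. Substituting each data point gives a linear system:
  16a + 4b + c = -119/2
  25a + 5b + c = -199/2
  36a + 6b + c = -299/2
Solving the system yields a = -5, b = 5, c = 1/2.
So f(x) = -5x² + 5x + 1/2.
Check: f(6) = -299/2. ✓

f(x) = -5x^2 + 5x + 1/2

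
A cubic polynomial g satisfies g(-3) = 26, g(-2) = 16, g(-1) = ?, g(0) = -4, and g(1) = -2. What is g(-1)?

4

On equispaced nodes a degree-3 polynomial has vanishing fourth forward difference, so
  g(-3) - 4·g(-2) + 6·g(-1) - 4·g(0) + g(1) = 0.
Substituting the known values and solving for g(-1):
  6·g(-1) = 24
  g(-1) = 4.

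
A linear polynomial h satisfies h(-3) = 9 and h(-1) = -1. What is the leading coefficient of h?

Write h(t) = at + b. Substituting each data point gives a linear system:
  -3a + b = 9
  -a + b = -1
Solving the system yields a = -5, b = -6.
So h(t) = -5t - 6.
The leading coefficient is -5.

-5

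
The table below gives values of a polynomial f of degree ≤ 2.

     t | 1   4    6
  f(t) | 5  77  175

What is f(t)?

Write f(t) = at^2 + bt + c. Substituting each data point gives a linear system:
  a + b + c = 5
  16a + 4b + c = 77
  36a + 6b + c = 175
Solving the system yields a = 5, b = -1, c = 1.
So f(t) = 5t^2 - t + 1.
Check: f(6) = 175. ✓

f(t) = 5t^2 - t + 1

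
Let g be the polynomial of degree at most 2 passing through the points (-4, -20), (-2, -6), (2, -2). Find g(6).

-30

Using the Lagrange interpolation formula with nodes -4, -2, 2:
  L_0(u) = (u + 2)(u - 2) / 12
  L_1(u) = (u + 4)(u - 2) / -8
  L_2(u) = (u + 4)(u + 2) / 24
Then g(u) = -20·L_0(u) - 6·L_1(u) - 2·L_2(u).
Expanding and collecting terms gives g(u) = -u^2 + u.
Evaluating at u = 6: g(6) = -30.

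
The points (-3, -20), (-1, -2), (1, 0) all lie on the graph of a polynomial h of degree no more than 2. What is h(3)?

-14

Write h(s) = as^2 + bs + c. Substituting each data point gives a linear system:
  9a - 3b + c = -20
  a - b + c = -2
  a + b + c = 0
Solving the system yields a = -2, b = 1, c = 1.
So h(s) = -2s² + s + 1.
Then h(3) = -14.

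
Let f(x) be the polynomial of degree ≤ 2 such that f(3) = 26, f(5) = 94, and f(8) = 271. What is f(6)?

Write f(x) = ax^2 + bx + c. Substituting each data point gives a linear system:
  9a + 3b + c = 26
  25a + 5b + c = 94
  64a + 8b + c = 271
Solving the system yields a = 5, b = -6, c = -1.
So f(x) = 5x² - 6x - 1.
Then f(6) = 143.

143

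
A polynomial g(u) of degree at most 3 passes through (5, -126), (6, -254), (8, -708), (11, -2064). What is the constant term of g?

Write g(u) = au^3 + bu^2 + cu + d. Substituting each data point gives a linear system:
  125a + 25b + 5c + d = -126
  216a + 36b + 6c + d = -254
  512a + 64b + 8c + d = -708
  1331a + 121b + 11c + d = -2064
Solving the system yields a = -2, b = 5, c = -1, d = 4.
So g(u) = -2u³ + 5u² - u + 4.
The constant term is 4.

4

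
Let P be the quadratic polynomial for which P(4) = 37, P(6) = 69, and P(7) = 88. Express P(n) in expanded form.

P(n) = n^2 + 6n - 3

Using the Lagrange interpolation formula with nodes 4, 6, 7:
  L_0(n) = (n - 6)(n - 7) / 6
  L_1(n) = (n - 4)(n - 7) / -2
  L_2(n) = (n - 4)(n - 6) / 3
Then P(n) = 37·L_0(n) + 69·L_1(n) + 88·L_2(n).
Expanding and collecting terms gives P(n) = n² + 6n - 3.
Check: P(4) = 37. ✓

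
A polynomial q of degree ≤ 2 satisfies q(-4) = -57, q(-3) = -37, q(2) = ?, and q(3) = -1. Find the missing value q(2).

3

The 3 known points determine the degree-2 polynomial uniquely.
Write q(n) = an^2 + bn + c. Substituting each data point gives a linear system:
  16a - 4b + c = -57
  9a - 3b + c = -37
  9a + 3b + c = -1
Solving the system yields a = -2, b = 6, c = -1.
So q(n) = -2n^2 + 6n - 1.
Then q(2) = 3.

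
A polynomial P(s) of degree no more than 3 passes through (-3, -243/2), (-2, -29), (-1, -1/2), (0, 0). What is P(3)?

Using the Lagrange interpolation formula with nodes -3, -2, -1, 0:
  L_0(s) = (s + 2)(s + 1)s / -6
  L_1(s) = (s + 3)(s + 1)s / 2
  L_2(s) = (s + 3)(s + 2)s / -2
  L_3(s) = (s + 3)(s + 2)(s + 1) / 6
Then P(s) = -243/2·L_0(s) - 29·L_1(s) - 1/2·L_2(s) + 0·L_3(s).
Expanding and collecting terms gives P(s) = 6s³ + 4s² - (3/2)s.
Evaluating at s = 3: P(3) = 387/2.

387/2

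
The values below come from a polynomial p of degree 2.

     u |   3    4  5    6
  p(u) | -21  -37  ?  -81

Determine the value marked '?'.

On equispaced nodes a degree-2 polynomial has vanishing third forward difference, so
  - p(3) + 3·p(4) - 3·p(5) + p(6) = 0.
Substituting the known values and solving for p(5):
  -3·p(5) = 171
  p(5) = -57.

-57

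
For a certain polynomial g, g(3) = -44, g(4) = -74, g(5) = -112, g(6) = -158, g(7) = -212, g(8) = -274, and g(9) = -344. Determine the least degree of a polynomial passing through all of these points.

Forward differences of the values at u = 3, 4, 5, 6, 7, 8, 9:
  g  : -44  -74  -112  -158  -212  -274  -344
  Δ  : -30  -38  -46  -54  -62  -70
  Δ^2: -8  -8  -8  -8  -8
  Δ^3: 0  0  0  0
  Δ^4: 0  0  0
  Δ^5: 0  0
  Δ^6: 0
The second differences are constant (-8) and nonzero, while all higher differences vanish, so the minimal degree is 2.

2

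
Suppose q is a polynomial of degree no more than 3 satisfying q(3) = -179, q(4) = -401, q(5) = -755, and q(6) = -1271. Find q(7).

-1979

Using the Lagrange interpolation formula with nodes 3, 4, 5, 6:
  L_0(x) = (x - 4)(x - 5)(x - 6) / -6
  L_1(x) = (x - 3)(x - 5)(x - 6) / 2
  L_2(x) = (x - 3)(x - 4)(x - 6) / -2
  L_3(x) = (x - 3)(x - 4)(x - 5) / 6
Then q(x) = -179·L_0(x) - 401·L_1(x) - 755·L_2(x) - 1271·L_3(x).
Expanding and collecting terms gives q(x) = -5x³ - 6x² + 5x - 5.
Evaluating at x = 7: q(7) = -1979.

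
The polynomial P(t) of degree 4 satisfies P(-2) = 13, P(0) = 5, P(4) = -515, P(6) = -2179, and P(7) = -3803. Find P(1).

Using the Lagrange interpolation formula with nodes -2, 0, 4, 6, 7:
  L_0(t) = t(t - 4)(t - 6)(t - 7) / 864
  L_1(t) = (t + 2)(t - 4)(t - 6)(t - 7) / -336
  L_2(t) = (t + 2)t(t - 6)(t - 7) / 144
  L_3(t) = (t + 2)t(t - 4)(t - 7) / -96
  L_4(t) = (t + 2)t(t - 4)(t - 6) / 189
Then P(t) = 13·L_0(t) + 5·L_1(t) - 515·L_2(t) - 2179·L_3(t) - 3803·L_4(t).
Expanding and collecting terms gives P(t) = -t⁴ - 4t³ - t² + 2t + 5.
Evaluating at t = 1: P(1) = 1.

1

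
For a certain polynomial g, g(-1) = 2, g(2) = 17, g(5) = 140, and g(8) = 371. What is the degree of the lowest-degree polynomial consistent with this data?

2

Forward differences of the values at u = -1, 2, 5, 8:
  g  : 2  17  140  371
  Δ  : 15  123  231
  Δ^2: 108  108
  Δ^3: 0
The second differences are constant (108) and nonzero, while all higher differences vanish, so the minimal degree is 2.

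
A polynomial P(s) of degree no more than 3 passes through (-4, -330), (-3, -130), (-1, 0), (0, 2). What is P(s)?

P(s) = 6s^3 + 3s^2 - s + 2

Write P(s) = as^3 + bs^2 + cs + d. Substituting each data point gives a linear system:
  -64a + 16b - 4c + d = -330
  -27a + 9b - 3c + d = -130
  -a + b - c + d = 0
  d = 2
Solving the system yields a = 6, b = 3, c = -1, d = 2.
So P(s) = 6s^3 + 3s^2 - s + 2.
Check: P(-4) = -330. ✓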